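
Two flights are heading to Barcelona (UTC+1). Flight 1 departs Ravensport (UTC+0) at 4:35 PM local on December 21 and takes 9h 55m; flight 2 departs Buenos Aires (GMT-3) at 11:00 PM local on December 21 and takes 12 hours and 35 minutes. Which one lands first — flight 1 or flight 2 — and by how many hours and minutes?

the first, by 12 hours 5 minutes

Flight 1 departs at 4:35 PM UTC (Dec 21).
+9 hours and 55 minutes → arrive 2:30 AM UTC on Dec 22.
Flight 2 in UTC: 11:00 PM + 3:00 = 2:00 AM on Dec 22.
+12 hours 35 minutes → arrive 2:35 PM UTC on Dec 22.
Flight 1 lands earlier by 12 hours 5 minutes.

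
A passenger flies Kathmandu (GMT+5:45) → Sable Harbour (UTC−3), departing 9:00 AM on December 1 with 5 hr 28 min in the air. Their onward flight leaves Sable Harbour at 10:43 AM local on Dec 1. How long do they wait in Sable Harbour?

5 hours

Convert departure to UTC: 9:00 AM − 5:45 = 3:15 AM UTC on Dec 1.
Add 5 hours and 28 minutes flight time → 8:43 AM UTC.
Sable Harbour is UTC−3:00, so local arrival = 8:43 AM − 3:00 = 5:43 AM on Dec 1.
Layover = 10:43 AM − 5:43 AM = 5 hours.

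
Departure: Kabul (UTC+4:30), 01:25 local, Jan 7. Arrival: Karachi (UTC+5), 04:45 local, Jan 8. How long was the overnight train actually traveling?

26 hours 50 minutes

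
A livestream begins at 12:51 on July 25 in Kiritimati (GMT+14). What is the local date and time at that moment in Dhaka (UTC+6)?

04:51 on July 25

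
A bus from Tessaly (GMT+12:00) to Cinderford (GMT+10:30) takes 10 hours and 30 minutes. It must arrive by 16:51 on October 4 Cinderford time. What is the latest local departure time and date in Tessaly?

Target arrival in UTC: 16:51 − 10:30 = 06:21 on Oct 4.
Subtract 10 hours 30 minutes → departure 19:51 UTC on Oct 3.
Tessaly is UTC+12:00: 19:51 + 12:00 = 07:51 on Oct 4.

07:51 on October 4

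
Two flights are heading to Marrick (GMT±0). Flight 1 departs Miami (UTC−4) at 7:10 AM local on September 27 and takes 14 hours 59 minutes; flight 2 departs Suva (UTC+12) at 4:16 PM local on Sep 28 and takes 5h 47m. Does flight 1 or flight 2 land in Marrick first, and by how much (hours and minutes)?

the first, by 7 hours 54 minutes

Flight 1 in UTC: 7:10 AM + 4:00 = 11:10 AM on Sep 27.
+14 hours and 59 minutes → arrive 2:09 AM UTC on Sep 28.
Flight 2 in UTC: 4:16 PM − 12:00 = 4:16 AM on Sep 28.
+5 hours 47 minutes → arrive 10:03 AM UTC on Sep 28.
Flight 1 lands earlier by 7 hours 54 minutes.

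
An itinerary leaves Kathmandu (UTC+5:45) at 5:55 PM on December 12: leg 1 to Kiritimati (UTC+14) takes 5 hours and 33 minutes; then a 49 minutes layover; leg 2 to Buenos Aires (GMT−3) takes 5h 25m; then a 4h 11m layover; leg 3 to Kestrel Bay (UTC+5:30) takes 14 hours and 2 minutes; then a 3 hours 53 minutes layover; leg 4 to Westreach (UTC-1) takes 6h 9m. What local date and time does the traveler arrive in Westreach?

3:12 AM on Dec 14

Convert departure to UTC: 5:55 PM − 5:45 = 12:10 PM UTC on Dec 12.
Add 5 hours and 33 minutes leg 1 → 5:43 PM UTC.
Add 49 minutes layover in Kiritimati → 6:32 PM UTC.
Add 5 hours and 25 minutes leg 2 → 11:57 PM UTC.
Add 4 hours and 11 minutes layover in Buenos Aires → 4:08 AM UTC (Dec 13).
Add 14 hours and 2 minutes leg 3 → 6:10 PM UTC.
Add 3 hours 53 minutes layover in Kestrel Bay → 10:03 PM UTC.
Add 6 hours 9 minutes leg 4 → 4:12 AM UTC (Dec 14).
Westreach is UTC−1:00, so local arrival = 4:12 AM − 1:00 = 3:12 AM on Dec 14.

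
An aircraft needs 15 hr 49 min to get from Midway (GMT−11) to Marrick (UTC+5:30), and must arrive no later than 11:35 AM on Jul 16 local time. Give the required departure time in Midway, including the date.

3:16 AM on Jul 15

Target arrival in UTC: 11:35 AM − 5:30 = 6:05 AM on Jul 16.
Subtract 15 hours and 49 minutes → departure 2:16 PM UTC on Jul 15.
Midway is UTC−11:00: 2:16 PM − 11:00 = 3:16 AM on Jul 15.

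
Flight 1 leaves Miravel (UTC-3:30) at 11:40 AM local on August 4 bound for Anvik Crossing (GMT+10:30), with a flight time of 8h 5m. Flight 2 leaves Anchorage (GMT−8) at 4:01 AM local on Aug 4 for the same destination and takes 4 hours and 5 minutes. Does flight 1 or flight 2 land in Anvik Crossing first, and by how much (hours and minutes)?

Flight 1 in UTC: 11:40 AM + 3:30 = 3:10 PM on Aug 4.
+8 hours 5 minutes → arrive 11:15 PM UTC on Aug 4.
Flight 2 in UTC: 4:01 AM + 8:00 = 12:01 PM on Aug 4.
+4 hours and 5 minutes → arrive 4:06 PM UTC on Aug 4.
Flight 2 lands earlier by 7 hours 9 minutes.

the second, by 7 hours 9 minutes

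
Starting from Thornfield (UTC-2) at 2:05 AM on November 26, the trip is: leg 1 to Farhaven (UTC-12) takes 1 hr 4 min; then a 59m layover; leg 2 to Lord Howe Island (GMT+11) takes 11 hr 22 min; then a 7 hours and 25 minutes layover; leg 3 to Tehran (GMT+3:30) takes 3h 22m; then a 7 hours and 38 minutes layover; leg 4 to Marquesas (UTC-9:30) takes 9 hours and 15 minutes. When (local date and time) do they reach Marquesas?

Convert departure to UTC: 2:05 AM + 2:00 = 4:05 AM UTC on Nov 26.
Add 1 hour 4 minutes leg 1 → 5:09 AM UTC.
Add 59 minutes layover in Farhaven → 6:08 AM UTC.
Add 11 hours 22 minutes leg 2 → 5:30 PM UTC.
Add 7 hours 25 minutes layover in Lord Howe Island → 12:55 AM UTC (Nov 27).
Add 3 hours and 22 minutes leg 3 → 4:17 AM UTC.
Add 7 hours 38 minutes layover in Tehran → 11:55 AM UTC.
Add 9 hours 15 minutes leg 4 → 9:10 PM UTC.
Marquesas is UTC−9:30, so local arrival = 9:10 PM − 9:30 = 11:40 AM on Nov 27.

11:40 AM on November 27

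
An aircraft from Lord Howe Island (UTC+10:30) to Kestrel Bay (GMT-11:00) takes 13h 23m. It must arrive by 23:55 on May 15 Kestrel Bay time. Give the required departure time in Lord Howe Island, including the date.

Target arrival in UTC: 23:55 + 11:00 = 10:55 on May 16.
Subtract 13 hours and 23 minutes → departure 21:32 UTC on May 15.
Lord Howe Island is UTC+10:30: 21:32 + 10:30 = 08:02 on May 16.

08:02 on May 16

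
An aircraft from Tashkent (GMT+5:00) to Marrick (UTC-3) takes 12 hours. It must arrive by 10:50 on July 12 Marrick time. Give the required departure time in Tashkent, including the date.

Target arrival in UTC: 10:50 + 3:00 = 13:50 on Jul 12.
Subtract 12 hours → departure 01:50 UTC on Jul 12.
Tashkent is UTC+5:00: 01:50 + 5:00 = 06:50 on Jul 12.

06:50 on July 12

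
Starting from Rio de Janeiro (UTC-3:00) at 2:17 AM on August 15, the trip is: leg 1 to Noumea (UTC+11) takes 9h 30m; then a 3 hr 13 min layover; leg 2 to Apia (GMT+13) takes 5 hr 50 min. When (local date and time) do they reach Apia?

Convert departure to UTC: 2:17 AM + 3:00 = 5:17 AM UTC on Aug 15.
Add 9 hours and 30 minutes leg 1 → 2:47 PM UTC.
Add 3 hours 13 minutes layover in Noumea → 6:00 PM UTC.
Add 5 hours and 50 minutes leg 2 → 11:50 PM UTC.
Apia is UTC+13:00, so local arrival = 11:50 PM + 13:00 = 12:50 PM on Aug 16.

12:50 PM on August 16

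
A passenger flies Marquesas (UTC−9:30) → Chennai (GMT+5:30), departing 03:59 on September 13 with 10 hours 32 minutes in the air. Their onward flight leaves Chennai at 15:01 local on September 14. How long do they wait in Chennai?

9 hours 30 minutes

Convert departure to UTC: 03:59 + 9:30 = 13:29 UTC on Sep 13.
Add 10 hours 32 minutes flight time → 00:01 UTC (Sep 14).
Chennai is UTC+5:30, so local arrival = 00:01 + 5:30 = 05:31 on Sep 14.
Layover = 15:01 − 05:31 = 9 hours 30 minutes.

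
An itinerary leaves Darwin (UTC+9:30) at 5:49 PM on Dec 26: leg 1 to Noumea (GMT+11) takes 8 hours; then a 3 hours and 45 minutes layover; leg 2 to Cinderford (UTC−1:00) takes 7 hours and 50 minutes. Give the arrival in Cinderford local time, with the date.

Convert departure to UTC: 5:49 PM − 9:30 = 8:19 AM UTC on Dec 26.
Add 8 hours leg 1 → 4:19 PM UTC.
Add 3 hours and 45 minutes layover in Noumea → 8:04 PM UTC.
Add 7 hours 50 minutes leg 2 → 3:54 AM UTC (Dec 27).
Cinderford is UTC−1:00, so local arrival = 3:54 AM − 1:00 = 2:54 AM on Dec 27.

2:54 AM on Dec 27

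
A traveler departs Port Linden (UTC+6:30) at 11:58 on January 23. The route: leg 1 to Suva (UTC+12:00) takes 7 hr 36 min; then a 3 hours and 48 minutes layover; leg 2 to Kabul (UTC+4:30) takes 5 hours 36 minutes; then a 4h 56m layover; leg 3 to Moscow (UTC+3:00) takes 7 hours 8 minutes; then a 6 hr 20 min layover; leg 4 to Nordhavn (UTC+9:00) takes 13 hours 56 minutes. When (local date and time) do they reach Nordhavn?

15:48 on January 25

Convert departure to UTC: 11:58 − 6:30 = 05:28 UTC on Jan 23.
Add 7 hours 36 minutes leg 1 → 13:04 UTC.
Add 3 hours 48 minutes layover in Suva → 16:52 UTC.
Add 5 hours 36 minutes leg 2 → 22:28 UTC.
Add 4 hours and 56 minutes layover in Kabul → 03:24 UTC (Jan 24).
Add 7 hours 8 minutes leg 3 → 10:32 UTC.
Add 6 hours and 20 minutes layover in Moscow → 16:52 UTC.
Add 13 hours 56 minutes leg 4 → 06:48 UTC (Jan 25).
Nordhavn is UTC+9:00, so local arrival = 06:48 + 9:00 = 15:48 on Jan 25.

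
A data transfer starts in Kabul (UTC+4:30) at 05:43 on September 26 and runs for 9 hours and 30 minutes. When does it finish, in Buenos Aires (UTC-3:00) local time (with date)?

Convert start to UTC: 05:43 − 4:30 = 01:13 UTC on Sep 26.
Add 9 hours 30 minutes duration → 10:43 UTC.
Buenos Aires is UTC−3:00, so local end time = 10:43 − 3:00 = 07:43 on Sep 26.

07:43 on September 26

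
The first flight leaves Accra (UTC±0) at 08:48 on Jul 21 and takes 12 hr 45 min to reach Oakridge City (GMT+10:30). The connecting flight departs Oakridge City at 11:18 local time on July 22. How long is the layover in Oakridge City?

Accra is at UTC+0, so departure is already 08:48 UTC on Jul 21.
Add 12 hours and 45 minutes flight time → 21:33 UTC.
Oakridge City is UTC+10:30, so local arrival = 21:33 + 10:30 = 08:03 on Jul 22.
Layover = 11:18 − 08:03 = 3 hours 15 minutes.

3 hours 15 minutes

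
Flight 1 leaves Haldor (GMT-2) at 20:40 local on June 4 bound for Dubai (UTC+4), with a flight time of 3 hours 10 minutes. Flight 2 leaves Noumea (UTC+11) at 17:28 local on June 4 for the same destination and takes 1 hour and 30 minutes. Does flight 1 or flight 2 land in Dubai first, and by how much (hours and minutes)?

the second, by 17 hours 52 minutes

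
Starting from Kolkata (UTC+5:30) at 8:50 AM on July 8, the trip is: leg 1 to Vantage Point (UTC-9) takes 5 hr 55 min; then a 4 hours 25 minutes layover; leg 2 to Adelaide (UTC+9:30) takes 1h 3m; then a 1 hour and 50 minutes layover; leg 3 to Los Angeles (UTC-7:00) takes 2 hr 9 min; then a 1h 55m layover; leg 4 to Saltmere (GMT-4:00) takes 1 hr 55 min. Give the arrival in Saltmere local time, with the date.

Convert departure to UTC: 8:50 AM − 5:30 = 3:20 AM UTC on Jul 8.
Add 5 hours and 55 minutes leg 1 → 9:15 AM UTC.
Add 4 hours and 25 minutes layover in Vantage Point → 1:40 PM UTC.
Add 1 hour 3 minutes leg 2 → 2:43 PM UTC.
Add 1 hour and 50 minutes layover in Adelaide → 4:33 PM UTC.
Add 2 hours and 9 minutes leg 3 → 6:42 PM UTC.
Add 1 hour and 55 minutes layover in Los Angeles → 8:37 PM UTC.
Add 1 hour 55 minutes leg 4 → 10:32 PM UTC.
Saltmere is UTC−4:00, so local arrival = 10:32 PM − 4:00 = 6:32 PM on Jul 8.

6:32 PM on July 8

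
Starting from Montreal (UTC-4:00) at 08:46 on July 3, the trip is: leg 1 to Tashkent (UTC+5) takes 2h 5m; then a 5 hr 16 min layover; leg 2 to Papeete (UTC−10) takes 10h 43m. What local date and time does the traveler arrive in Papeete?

Convert departure to UTC: 08:46 + 4:00 = 12:46 UTC on Jul 3.
Add 2 hours and 5 minutes leg 1 → 14:51 UTC.
Add 5 hours and 16 minutes layover in Tashkent → 20:07 UTC.
Add 10 hours and 43 minutes leg 2 → 06:50 UTC (Jul 4).
Papeete is UTC−10:00, so local arrival = 06:50 − 10:00 = 20:50 on Jul 3.

20:50 on Jul 3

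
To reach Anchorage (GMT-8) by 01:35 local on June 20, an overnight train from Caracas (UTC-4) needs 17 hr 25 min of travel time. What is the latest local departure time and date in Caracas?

12:10 on Jun 19

Target arrival in UTC: 01:35 + 8:00 = 09:35 on Jun 20.
Subtract 17 hours and 25 minutes → departure 16:10 UTC on Jun 19.
Caracas is UTC−4:00: 16:10 − 4:00 = 12:10 on Jun 19.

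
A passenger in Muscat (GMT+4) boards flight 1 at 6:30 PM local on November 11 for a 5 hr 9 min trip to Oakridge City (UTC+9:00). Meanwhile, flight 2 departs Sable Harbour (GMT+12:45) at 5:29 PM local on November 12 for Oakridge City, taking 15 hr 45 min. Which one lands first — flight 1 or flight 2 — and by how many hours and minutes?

Flight 1 in UTC: 6:30 PM − 4:00 = 2:30 PM on Nov 11.
+5 hours 9 minutes → arrive 7:39 PM UTC on Nov 11.
Flight 2 in UTC: 5:29 PM − 12:45 = 4:44 AM on Nov 12.
+15 hours 45 minutes → arrive 8:29 PM UTC on Nov 12.
Flight 1 lands earlier by 24 hours 50 minutes.

the first, by 24 hours 50 minutes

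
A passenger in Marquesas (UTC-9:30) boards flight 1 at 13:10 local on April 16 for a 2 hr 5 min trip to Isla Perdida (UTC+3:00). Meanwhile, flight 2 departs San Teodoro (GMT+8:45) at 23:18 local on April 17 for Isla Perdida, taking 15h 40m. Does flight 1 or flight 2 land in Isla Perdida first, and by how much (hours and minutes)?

the first, by 29 hours 28 minutes

Flight 1 in UTC: 13:10 + 9:30 = 22:40 on Apr 16.
+2 hours 5 minutes → arrive 00:45 UTC on Apr 17.
Flight 2 in UTC: 23:18 − 8:45 = 14:33 on Apr 17.
+15 hours and 40 minutes → arrive 06:13 UTC on Apr 18.
Flight 1 lands earlier by 29 hours 28 minutes.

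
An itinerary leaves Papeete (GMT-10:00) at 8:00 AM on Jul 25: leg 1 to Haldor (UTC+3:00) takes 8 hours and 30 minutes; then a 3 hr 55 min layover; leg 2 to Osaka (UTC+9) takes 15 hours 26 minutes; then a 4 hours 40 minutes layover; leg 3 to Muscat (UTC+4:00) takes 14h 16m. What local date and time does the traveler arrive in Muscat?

Convert departure to UTC: 8:00 AM + 10:00 = 6:00 PM UTC on Jul 25.
Add 8 hours and 30 minutes leg 1 → 2:30 AM UTC (Jul 26).
Add 3 hours and 55 minutes layover in Haldor → 6:25 AM UTC.
Add 15 hours 26 minutes leg 2 → 9:51 PM UTC.
Add 4 hours 40 minutes layover in Osaka → 2:31 AM UTC (Jul 27).
Add 14 hours and 16 minutes leg 3 → 4:47 PM UTC.
Muscat is UTC+4:00, so local arrival = 4:47 PM + 4:00 = 8:47 PM on Jul 27.

8:47 PM on July 27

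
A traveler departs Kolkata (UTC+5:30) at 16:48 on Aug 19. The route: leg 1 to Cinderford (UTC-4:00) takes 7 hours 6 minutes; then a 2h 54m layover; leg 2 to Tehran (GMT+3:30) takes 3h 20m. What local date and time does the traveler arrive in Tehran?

Convert departure to UTC: 16:48 − 5:30 = 11:18 UTC on Aug 19.
Add 7 hours and 6 minutes leg 1 → 18:24 UTC.
Add 2 hours and 54 minutes layover in Cinderford → 21:18 UTC.
Add 3 hours 20 minutes leg 2 → 00:38 UTC (Aug 20).
Tehran is UTC+3:30, so local arrival = 00:38 + 3:30 = 04:08 on Aug 20.

04:08 on August 20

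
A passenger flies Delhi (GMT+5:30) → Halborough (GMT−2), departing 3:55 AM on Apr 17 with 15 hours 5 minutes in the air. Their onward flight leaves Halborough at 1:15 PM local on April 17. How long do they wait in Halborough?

1 hour 45 minutes

Convert departure to UTC: 3:55 AM − 5:30 = 10:25 PM UTC on Apr 16.
Add 15 hours and 5 minutes flight time → 1:30 PM UTC (Apr 17).
Halborough is UTC−2:00, so local arrival = 1:30 PM − 2:00 = 11:30 AM on Apr 17.
Layover = 1:15 PM − 11:30 AM = 1 hour 45 minutes.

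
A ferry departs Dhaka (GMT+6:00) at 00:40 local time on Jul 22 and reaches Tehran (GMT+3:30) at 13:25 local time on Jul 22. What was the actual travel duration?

Tehran is 2:30 behind Dhaka.
Clock-face elapsed time (ignoring zones) is 12 hours 45 minutes.
Actual elapsed = 12 hours 45 minutes + 2:30 = 15 hours 15 minutes.

15 hours 15 minutes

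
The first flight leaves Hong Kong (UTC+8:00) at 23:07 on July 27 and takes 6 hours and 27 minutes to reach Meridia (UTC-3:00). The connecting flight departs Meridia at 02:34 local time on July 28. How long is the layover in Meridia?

8 hours

Convert departure to UTC: 23:07 − 8:00 = 15:07 UTC on Jul 27.
Add 6 hours 27 minutes flight time → 21:34 UTC.
Meridia is UTC−3:00, so local arrival = 21:34 − 3:00 = 18:34 on Jul 27.
Layover = 02:34 − 18:34 (+1 day) = 8 hours.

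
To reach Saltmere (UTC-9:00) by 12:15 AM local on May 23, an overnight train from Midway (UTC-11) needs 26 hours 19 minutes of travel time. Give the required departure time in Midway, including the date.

7:56 PM on May 21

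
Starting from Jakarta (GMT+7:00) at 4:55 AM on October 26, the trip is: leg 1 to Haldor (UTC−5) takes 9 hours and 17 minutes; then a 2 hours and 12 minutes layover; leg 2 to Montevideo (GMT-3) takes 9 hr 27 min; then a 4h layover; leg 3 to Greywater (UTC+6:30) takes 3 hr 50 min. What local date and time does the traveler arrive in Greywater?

Convert departure to UTC: 4:55 AM − 7:00 = 9:55 PM UTC on Oct 25.
Add 9 hours and 17 minutes leg 1 → 7:12 AM UTC (Oct 26).
Add 2 hours 12 minutes layover in Haldor → 9:24 AM UTC.
Add 9 hours and 27 minutes leg 2 → 6:51 PM UTC.
Add 4 hours layover in Montevideo → 10:51 PM UTC.
Add 3 hours 50 minutes leg 3 → 2:41 AM UTC (Oct 27).
Greywater is UTC+6:30, so local arrival = 2:41 AM + 6:30 = 9:11 AM on Oct 27.

9:11 AM on October 27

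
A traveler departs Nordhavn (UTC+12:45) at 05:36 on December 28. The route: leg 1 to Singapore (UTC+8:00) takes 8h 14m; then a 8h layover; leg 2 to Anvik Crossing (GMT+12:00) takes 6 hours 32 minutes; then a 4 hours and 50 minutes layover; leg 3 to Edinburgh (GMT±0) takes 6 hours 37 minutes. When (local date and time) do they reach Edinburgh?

03:04 on December 29

Convert departure to UTC: 05:36 − 12:45 = 16:51 UTC on Dec 27.
Add 8 hours and 14 minutes leg 1 → 01:05 UTC (Dec 28).
Add 8 hours layover in Singapore → 09:05 UTC.
Add 6 hours and 32 minutes leg 2 → 15:37 UTC.
Add 4 hours 50 minutes layover in Anvik Crossing → 20:27 UTC.
Add 6 hours 37 minutes leg 3 → 03:04 UTC (Dec 29).
Edinburgh is UTC+0, so local arrival is the same: 03:04 on Dec 29.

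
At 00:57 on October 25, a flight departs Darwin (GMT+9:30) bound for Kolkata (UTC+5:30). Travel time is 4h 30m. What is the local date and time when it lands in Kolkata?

Convert departure to UTC: 00:57 − 9:30 = 15:27 UTC on Oct 24.
Add 4 hours and 30 minutes travel time → 19:57 UTC.
Kolkata is UTC+5:30, so local arrival = 19:57 + 5:30 = 01:27 on Oct 25.

01:27 on Oct 25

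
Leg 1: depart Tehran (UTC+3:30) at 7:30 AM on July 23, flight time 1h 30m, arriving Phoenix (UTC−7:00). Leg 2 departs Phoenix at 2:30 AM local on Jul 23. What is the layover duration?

4 hours

Convert departure to UTC: 7:30 AM − 3:30 = 4:00 AM UTC on Jul 23.
Add 1 hour 30 minutes flight time → 5:30 AM UTC.
Phoenix is UTC−7:00, so local arrival = 5:30 AM − 7:00 = 10:30 PM on Jul 22.
Layover = 2:30 AM − 10:30 PM (+1 day) = 4 hours.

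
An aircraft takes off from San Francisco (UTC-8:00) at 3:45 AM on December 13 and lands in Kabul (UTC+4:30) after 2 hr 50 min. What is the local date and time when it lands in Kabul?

7:05 PM on Dec 13

Convert departure to UTC: 3:45 AM + 8:00 = 11:45 AM UTC on Dec 13.
Add 2 hours and 50 minutes travel time → 2:35 PM UTC.
Kabul is UTC+4:30, so local arrival = 2:35 PM + 4:30 = 7:05 PM on Dec 13.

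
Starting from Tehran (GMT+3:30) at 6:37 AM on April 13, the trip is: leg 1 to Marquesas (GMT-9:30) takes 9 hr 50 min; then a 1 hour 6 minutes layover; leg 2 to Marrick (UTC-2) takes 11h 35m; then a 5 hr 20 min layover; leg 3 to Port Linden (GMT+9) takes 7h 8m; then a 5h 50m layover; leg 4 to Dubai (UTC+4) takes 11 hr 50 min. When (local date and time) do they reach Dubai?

11:46 AM on Apr 15

Convert departure to UTC: 6:37 AM − 3:30 = 3:07 AM UTC on Apr 13.
Add 9 hours and 50 minutes leg 1 → 12:57 PM UTC.
Add 1 hour 6 minutes layover in Marquesas → 2:03 PM UTC.
Add 11 hours 35 minutes leg 2 → 1:38 AM UTC (Apr 14).
Add 5 hours and 20 minutes layover in Marrick → 6:58 AM UTC.
Add 7 hours and 8 minutes leg 3 → 2:06 PM UTC.
Add 5 hours and 50 minutes layover in Port Linden → 7:56 PM UTC.
Add 11 hours and 50 minutes leg 4 → 7:46 AM UTC (Apr 15).
Dubai is UTC+4:00, so local arrival = 7:46 AM + 4:00 = 11:46 AM on Apr 15.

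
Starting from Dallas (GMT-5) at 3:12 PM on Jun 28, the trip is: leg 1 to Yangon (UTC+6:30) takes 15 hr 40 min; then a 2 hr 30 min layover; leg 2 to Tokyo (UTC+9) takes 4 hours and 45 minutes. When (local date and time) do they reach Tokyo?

Convert departure to UTC: 3:12 PM + 5:00 = 8:12 PM UTC on Jun 28.
Add 15 hours 40 minutes leg 1 → 11:52 AM UTC (Jun 29).
Add 2 hours 30 minutes layover in Yangon → 2:22 PM UTC.
Add 4 hours and 45 minutes leg 2 → 7:07 PM UTC.
Tokyo is UTC+9:00, so local arrival = 7:07 PM + 9:00 = 4:07 AM on Jun 30.

4:07 AM on June 30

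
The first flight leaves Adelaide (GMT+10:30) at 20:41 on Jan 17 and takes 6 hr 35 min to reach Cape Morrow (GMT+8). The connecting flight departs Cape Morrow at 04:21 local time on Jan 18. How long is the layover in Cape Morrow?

Convert departure to UTC: 20:41 − 10:30 = 10:11 UTC on Jan 17.
Add 6 hours 35 minutes flight time → 16:46 UTC.
Cape Morrow is UTC+8:00, so local arrival = 16:46 + 8:00 = 00:46 on Jan 18.
Layover = 04:21 − 00:46 = 3 hours 35 minutes.

3 hours 35 minutes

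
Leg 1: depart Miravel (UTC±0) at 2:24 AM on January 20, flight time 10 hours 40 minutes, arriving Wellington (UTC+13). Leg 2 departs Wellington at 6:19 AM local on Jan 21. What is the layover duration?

4 hours 15 minutes

Miravel is at UTC+0, so departure is already 2:24 AM UTC on Jan 20.
Add 10 hours 40 minutes flight time → 1:04 PM UTC.
Wellington is UTC+13:00, so local arrival = 1:04 PM + 13:00 = 2:04 AM on Jan 21.
Layover = 6:19 AM − 2:04 AM = 4 hours 15 minutes.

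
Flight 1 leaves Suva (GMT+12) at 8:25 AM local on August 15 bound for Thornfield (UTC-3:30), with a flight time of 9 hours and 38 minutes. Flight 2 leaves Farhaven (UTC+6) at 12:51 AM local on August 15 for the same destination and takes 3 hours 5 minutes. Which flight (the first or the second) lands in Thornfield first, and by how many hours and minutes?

Flight 1 in UTC: 8:25 AM − 12:00 = 8:25 PM on Aug 14.
+9 hours and 38 minutes → arrive 6:03 AM UTC on Aug 15.
Flight 2 in UTC: 12:51 AM − 6:00 = 6:51 PM on Aug 14.
+3 hours and 5 minutes → arrive 9:56 PM UTC on Aug 14.
Flight 2 lands earlier by 8 hours 7 minutes.

the second, by 8 hours 7 minutes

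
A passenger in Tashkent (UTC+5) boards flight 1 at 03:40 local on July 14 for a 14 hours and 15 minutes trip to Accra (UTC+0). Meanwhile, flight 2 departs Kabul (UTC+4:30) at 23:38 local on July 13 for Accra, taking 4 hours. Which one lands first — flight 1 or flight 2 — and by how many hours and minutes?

Flight 1 in UTC: 03:40 − 5:00 = 22:40 on Jul 13.
+14 hours 15 minutes → arrive 12:55 UTC on Jul 14.
Flight 2 in UTC: 23:38 − 4:30 = 19:08 on Jul 13.
+4 hours → arrive 23:08 UTC on Jul 13.
Flight 2 lands earlier by 13 hours 47 minutes.

the second, by 13 hours 47 minutes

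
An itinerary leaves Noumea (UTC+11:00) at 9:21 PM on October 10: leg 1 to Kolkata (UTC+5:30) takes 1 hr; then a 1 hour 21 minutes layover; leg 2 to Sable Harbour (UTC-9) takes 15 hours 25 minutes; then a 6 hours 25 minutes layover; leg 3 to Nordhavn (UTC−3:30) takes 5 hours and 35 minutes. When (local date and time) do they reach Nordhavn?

Convert departure to UTC: 9:21 PM − 11:00 = 10:21 AM UTC on Oct 10.
Add 1 hour leg 1 → 11:21 AM UTC.
Add 1 hour 21 minutes layover in Kolkata → 12:42 PM UTC.
Add 15 hours and 25 minutes leg 2 → 4:07 AM UTC (Oct 11).
Add 6 hours 25 minutes layover in Sable Harbour → 10:32 AM UTC.
Add 5 hours and 35 minutes leg 3 → 4:07 PM UTC.
Nordhavn is UTC−3:30, so local arrival = 4:07 PM − 3:30 = 12:37 PM on Oct 11.

12:37 PM on October 11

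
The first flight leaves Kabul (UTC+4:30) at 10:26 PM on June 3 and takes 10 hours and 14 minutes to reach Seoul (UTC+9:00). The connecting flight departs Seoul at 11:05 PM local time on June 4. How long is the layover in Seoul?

Convert departure to UTC: 10:26 PM − 4:30 = 5:56 PM UTC on Jun 3.
Add 10 hours 14 minutes flight time → 4:10 AM UTC (Jun 4).
Seoul is UTC+9:00, so local arrival = 4:10 AM + 9:00 = 1:10 PM on Jun 4.
Layover = 11:05 PM − 1:10 PM = 9 hours 55 minutes.

9 hours 55 minutes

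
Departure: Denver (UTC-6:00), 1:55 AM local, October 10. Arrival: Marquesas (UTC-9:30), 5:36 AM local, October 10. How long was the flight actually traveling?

7 hours 11 minutes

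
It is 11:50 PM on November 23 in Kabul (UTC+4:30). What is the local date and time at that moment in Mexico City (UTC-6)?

1:20 PM on November 23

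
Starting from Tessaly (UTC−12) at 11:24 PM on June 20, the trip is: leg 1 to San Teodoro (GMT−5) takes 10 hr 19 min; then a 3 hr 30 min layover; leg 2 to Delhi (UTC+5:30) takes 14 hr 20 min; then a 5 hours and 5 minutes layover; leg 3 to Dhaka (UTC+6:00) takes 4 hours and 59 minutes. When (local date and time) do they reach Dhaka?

7:37 AM on June 23

Convert departure to UTC: 11:24 PM + 12:00 = 11:24 AM UTC on Jun 21.
Add 10 hours 19 minutes leg 1 → 9:43 PM UTC.
Add 3 hours and 30 minutes layover in San Teodoro → 1:13 AM UTC (Jun 22).
Add 14 hours 20 minutes leg 2 → 3:33 PM UTC.
Add 5 hours and 5 minutes layover in Delhi → 8:38 PM UTC.
Add 4 hours 59 minutes leg 3 → 1:37 AM UTC (Jun 23).
Dhaka is UTC+6:00, so local arrival = 1:37 AM + 6:00 = 7:37 AM on Jun 23.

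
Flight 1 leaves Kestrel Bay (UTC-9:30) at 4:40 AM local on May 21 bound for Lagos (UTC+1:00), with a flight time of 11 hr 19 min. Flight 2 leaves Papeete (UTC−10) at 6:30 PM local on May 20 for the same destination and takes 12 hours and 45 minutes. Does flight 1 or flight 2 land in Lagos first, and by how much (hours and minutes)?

Flight 1 in UTC: 4:40 AM + 9:30 = 2:10 PM on May 21.
+11 hours 19 minutes → arrive 1:29 AM UTC on May 22.
Flight 2 in UTC: 6:30 PM + 10:00 = 4:30 AM on May 21.
+12 hours 45 minutes → arrive 5:15 PM UTC on May 21.
Flight 2 lands earlier by 8 hours 14 minutes.

the second, by 8 hours 14 minutes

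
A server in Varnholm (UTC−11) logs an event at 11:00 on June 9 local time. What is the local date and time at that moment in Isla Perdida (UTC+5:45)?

03:45 on June 10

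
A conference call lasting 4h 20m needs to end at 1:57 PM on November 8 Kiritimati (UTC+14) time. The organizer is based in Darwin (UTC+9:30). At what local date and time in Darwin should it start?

Target end time in UTC: 1:57 PM − 14:00 = 11:57 PM on Nov 7.
Subtract 4 hours 20 minutes → start 7:37 PM UTC on Nov 7.
Darwin is UTC+9:30: 7:37 PM + 9:30 = 5:07 AM on Nov 8.

5:07 AM on November 8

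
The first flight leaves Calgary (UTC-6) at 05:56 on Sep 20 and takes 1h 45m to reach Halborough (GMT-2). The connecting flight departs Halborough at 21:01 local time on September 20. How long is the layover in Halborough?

9 hours 20 minutes

Convert departure to UTC: 05:56 + 6:00 = 11:56 UTC on Sep 20.
Add 1 hour 45 minutes flight time → 13:41 UTC.
Halborough is UTC−2:00, so local arrival = 13:41 − 2:00 = 11:41 on Sep 20.
Layover = 21:01 − 11:41 = 9 hours 20 minutes.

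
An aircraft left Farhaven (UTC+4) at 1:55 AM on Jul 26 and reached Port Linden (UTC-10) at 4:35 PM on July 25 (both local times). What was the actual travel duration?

4 hours 40 minutes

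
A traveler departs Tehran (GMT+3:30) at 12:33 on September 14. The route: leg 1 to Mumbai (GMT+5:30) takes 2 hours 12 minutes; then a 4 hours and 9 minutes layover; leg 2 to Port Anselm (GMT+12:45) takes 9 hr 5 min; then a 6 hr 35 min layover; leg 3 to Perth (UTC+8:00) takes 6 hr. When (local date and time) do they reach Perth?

Convert departure to UTC: 12:33 − 3:30 = 09:03 UTC on Sep 14.
Add 2 hours 12 minutes leg 1 → 11:15 UTC.
Add 4 hours and 9 minutes layover in Mumbai → 15:24 UTC.
Add 9 hours and 5 minutes leg 2 → 00:29 UTC (Sep 15).
Add 6 hours and 35 minutes layover in Port Anselm → 07:04 UTC.
Add 6 hours leg 3 → 13:04 UTC.
Perth is UTC+8:00, so local arrival = 13:04 + 8:00 = 21:04 on Sep 15.

21:04 on September 15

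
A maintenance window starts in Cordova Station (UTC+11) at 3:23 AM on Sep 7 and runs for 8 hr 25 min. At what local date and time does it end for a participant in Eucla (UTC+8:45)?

9:33 AM on Sep 7

Convert start to UTC: 3:23 AM − 11:00 = 4:23 PM UTC on Sep 6.
Add 8 hours 25 minutes duration → 12:48 AM UTC (Sep 7).
Eucla is UTC+8:45, so local end time = 12:48 AM + 8:45 = 9:33 AM on Sep 7.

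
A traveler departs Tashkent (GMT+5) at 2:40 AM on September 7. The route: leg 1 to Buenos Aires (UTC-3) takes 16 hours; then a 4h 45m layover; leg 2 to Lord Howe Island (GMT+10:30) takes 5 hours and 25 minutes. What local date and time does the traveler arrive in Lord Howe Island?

Convert departure to UTC: 2:40 AM − 5:00 = 9:40 PM UTC on Sep 6.
Add 16 hours leg 1 → 1:40 PM UTC (Sep 7).
Add 4 hours and 45 minutes layover in Buenos Aires → 6:25 PM UTC.
Add 5 hours and 25 minutes leg 2 → 11:50 PM UTC.
Lord Howe Island is UTC+10:30, so local arrival = 11:50 PM + 10:30 = 10:20 AM on Sep 8.

10:20 AM on September 8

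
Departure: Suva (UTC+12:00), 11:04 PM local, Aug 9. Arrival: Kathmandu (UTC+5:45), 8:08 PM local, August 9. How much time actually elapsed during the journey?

3 hours 19 minutes

Departure in UTC: 11:04 PM − 12:00 = 11:04 AM on Aug 9.
Arrival in UTC: 8:08 PM − 5:45 = 2:23 PM on Aug 9.
Elapsed = 2:23 PM − 11:04 AM = 3 hours 19 minutes.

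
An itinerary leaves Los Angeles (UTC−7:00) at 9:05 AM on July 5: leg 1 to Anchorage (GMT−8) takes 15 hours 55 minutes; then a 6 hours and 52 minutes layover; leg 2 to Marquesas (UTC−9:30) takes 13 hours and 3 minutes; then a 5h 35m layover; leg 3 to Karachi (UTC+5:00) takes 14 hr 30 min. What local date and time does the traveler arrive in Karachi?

5:00 AM on July 8

Convert departure to UTC: 9:05 AM + 7:00 = 4:05 PM UTC on Jul 5.
Add 15 hours 55 minutes leg 1 → 8:00 AM UTC (Jul 6).
Add 6 hours 52 minutes layover in Anchorage → 2:52 PM UTC.
Add 13 hours and 3 minutes leg 2 → 3:55 AM UTC (Jul 7).
Add 5 hours and 35 minutes layover in Marquesas → 9:30 AM UTC.
Add 14 hours 30 minutes leg 3 → 12:00 AM UTC (Jul 8).
Karachi is UTC+5:00, so local arrival = 12:00 AM + 5:00 = 5:00 AM on Jul 8.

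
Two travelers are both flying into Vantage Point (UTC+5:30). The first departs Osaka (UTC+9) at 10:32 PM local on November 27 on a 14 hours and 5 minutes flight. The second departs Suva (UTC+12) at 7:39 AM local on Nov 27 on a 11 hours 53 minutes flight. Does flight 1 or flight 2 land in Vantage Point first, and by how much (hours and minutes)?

Flight 1 in UTC: 10:32 PM − 9:00 = 1:32 PM on Nov 27.
+14 hours and 5 minutes → arrive 3:37 AM UTC on Nov 28.
Flight 2 in UTC: 7:39 AM − 12:00 = 7:39 PM on Nov 26.
+11 hours and 53 minutes → arrive 7:32 AM UTC on Nov 27.
Flight 2 lands earlier by 20 hours 5 minutes.

the second, by 20 hours 5 minutes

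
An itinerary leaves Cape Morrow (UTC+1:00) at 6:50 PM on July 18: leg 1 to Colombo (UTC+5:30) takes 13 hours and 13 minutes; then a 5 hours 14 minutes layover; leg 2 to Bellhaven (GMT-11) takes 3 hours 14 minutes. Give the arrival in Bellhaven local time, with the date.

4:31 AM on July 19

Convert departure to UTC: 6:50 PM − 1:00 = 5:50 PM UTC on Jul 18.
Add 13 hours and 13 minutes leg 1 → 7:03 AM UTC (Jul 19).
Add 5 hours and 14 minutes layover in Colombo → 12:17 PM UTC.
Add 3 hours 14 minutes leg 2 → 3:31 PM UTC.
Bellhaven is UTC−11:00, so local arrival = 3:31 PM − 11:00 = 4:31 AM on Jul 19.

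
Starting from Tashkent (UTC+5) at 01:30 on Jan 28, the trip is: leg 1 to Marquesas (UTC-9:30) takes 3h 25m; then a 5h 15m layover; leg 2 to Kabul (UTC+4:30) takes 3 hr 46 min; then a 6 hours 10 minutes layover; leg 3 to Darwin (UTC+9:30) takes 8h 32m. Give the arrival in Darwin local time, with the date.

Convert departure to UTC: 01:30 − 5:00 = 20:30 UTC on Jan 27.
Add 3 hours 25 minutes leg 1 → 23:55 UTC.
Add 5 hours and 15 minutes layover in Marquesas → 05:10 UTC (Jan 28).
Add 3 hours 46 minutes leg 2 → 08:56 UTC.
Add 6 hours 10 minutes layover in Kabul → 15:06 UTC.
Add 8 hours 32 minutes leg 3 → 23:38 UTC.
Darwin is UTC+9:30, so local arrival = 23:38 + 9:30 = 09:08 on Jan 29.

09:08 on Jan 29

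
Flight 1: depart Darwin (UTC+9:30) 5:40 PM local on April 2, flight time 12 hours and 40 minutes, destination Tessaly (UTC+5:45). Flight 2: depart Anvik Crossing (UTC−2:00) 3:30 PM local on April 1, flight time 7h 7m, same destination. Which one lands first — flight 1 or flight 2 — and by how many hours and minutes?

the second, by 20 hours 13 minutes

Flight 1 in UTC: 5:40 PM − 9:30 = 8:10 AM on Apr 2.
+12 hours 40 minutes → arrive 8:50 PM UTC on Apr 2.
Flight 2 in UTC: 3:30 PM + 2:00 = 5:30 PM on Apr 1.
+7 hours 7 minutes → arrive 12:37 AM UTC on Apr 2.
Flight 2 lands earlier by 20 hours 13 minutes.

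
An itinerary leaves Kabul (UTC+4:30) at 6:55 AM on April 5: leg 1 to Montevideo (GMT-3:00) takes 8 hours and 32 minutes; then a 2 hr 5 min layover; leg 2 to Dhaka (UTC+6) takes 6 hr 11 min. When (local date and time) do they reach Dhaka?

1:13 AM on April 6

Convert departure to UTC: 6:55 AM − 4:30 = 2:25 AM UTC on Apr 5.
Add 8 hours 32 minutes leg 1 → 10:57 AM UTC.
Add 2 hours and 5 minutes layover in Montevideo → 1:02 PM UTC.
Add 6 hours 11 minutes leg 2 → 7:13 PM UTC.
Dhaka is UTC+6:00, so local arrival = 7:13 PM + 6:00 = 1:13 AM on Apr 6.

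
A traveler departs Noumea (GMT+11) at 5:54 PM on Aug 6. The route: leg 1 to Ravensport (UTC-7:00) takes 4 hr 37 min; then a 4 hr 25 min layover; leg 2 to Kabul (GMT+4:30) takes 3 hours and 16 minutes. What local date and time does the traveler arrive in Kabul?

Convert departure to UTC: 5:54 PM − 11:00 = 6:54 AM UTC on Aug 6.
Add 4 hours and 37 minutes leg 1 → 11:31 AM UTC.
Add 4 hours and 25 minutes layover in Ravensport → 3:56 PM UTC.
Add 3 hours and 16 minutes leg 2 → 7:12 PM UTC.
Kabul is UTC+4:30, so local arrival = 7:12 PM + 4:30 = 11:42 PM on Aug 6.

11:42 PM on Aug 6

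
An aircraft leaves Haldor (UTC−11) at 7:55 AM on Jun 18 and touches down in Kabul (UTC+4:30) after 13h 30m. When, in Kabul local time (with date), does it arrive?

Convert departure to UTC: 7:55 AM + 11:00 = 6:55 PM UTC on Jun 18.
Add 13 hours 30 minutes travel time → 8:25 AM UTC (Jun 19).
Kabul is UTC+4:30, so local arrival = 8:25 AM + 4:30 = 12:55 PM on Jun 19.

12:55 PM on June 19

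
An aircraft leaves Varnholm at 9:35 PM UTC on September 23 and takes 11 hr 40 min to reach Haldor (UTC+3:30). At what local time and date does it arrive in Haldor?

12:45 PM on September 24

Departure is given in UTC: 9:35 PM on Sep 23.
Add 11 hours and 40 minutes → 9:15 AM UTC (Sep 24).
Haldor is UTC+3:30: 9:15 AM + 3:30 = 12:45 PM on Sep 24.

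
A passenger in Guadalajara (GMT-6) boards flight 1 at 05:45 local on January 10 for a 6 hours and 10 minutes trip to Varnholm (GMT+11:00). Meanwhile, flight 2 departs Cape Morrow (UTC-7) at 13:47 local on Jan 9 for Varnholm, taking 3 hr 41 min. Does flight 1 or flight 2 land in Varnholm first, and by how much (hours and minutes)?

the second, by 17 hours 27 minutes

Flight 1 in UTC: 05:45 + 6:00 = 11:45 on Jan 10.
+6 hours 10 minutes → arrive 17:55 UTC on Jan 10.
Flight 2 in UTC: 13:47 + 7:00 = 20:47 on Jan 9.
+3 hours 41 minutes → arrive 00:28 UTC on Jan 10.
Flight 2 lands earlier by 17 hours 27 minutes.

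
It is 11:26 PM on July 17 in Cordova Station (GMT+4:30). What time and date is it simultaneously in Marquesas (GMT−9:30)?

9:26 AM on July 17

In UTC: 11:26 PM − 4:30 = 6:56 PM on Jul 17.
Marquesas is UTC−9:30: 6:56 PM − 9:30 = 9:26 AM on Jul 17.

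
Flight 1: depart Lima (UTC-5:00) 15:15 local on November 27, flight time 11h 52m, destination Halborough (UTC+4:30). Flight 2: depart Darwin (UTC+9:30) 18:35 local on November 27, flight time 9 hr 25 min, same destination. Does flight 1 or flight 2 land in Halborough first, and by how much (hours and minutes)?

Flight 1 in UTC: 15:15 + 5:00 = 20:15 on Nov 27.
+11 hours and 52 minutes → arrive 08:07 UTC on Nov 28.
Flight 2 in UTC: 18:35 − 9:30 = 09:05 on Nov 27.
+9 hours and 25 minutes → arrive 18:30 UTC on Nov 27.
Flight 2 lands earlier by 13 hours 37 minutes.

the second, by 13 hours 37 minutes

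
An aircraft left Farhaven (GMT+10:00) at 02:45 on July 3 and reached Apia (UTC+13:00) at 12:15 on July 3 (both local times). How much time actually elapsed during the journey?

Apia is 3:00 ahead of Farhaven.
Clock-face elapsed time (ignoring zones) is 9 hours 30 minutes.
Actual elapsed = 9 hours 30 minutes − 3:00 = 6 hours 30 minutes.

6 hours 30 minutes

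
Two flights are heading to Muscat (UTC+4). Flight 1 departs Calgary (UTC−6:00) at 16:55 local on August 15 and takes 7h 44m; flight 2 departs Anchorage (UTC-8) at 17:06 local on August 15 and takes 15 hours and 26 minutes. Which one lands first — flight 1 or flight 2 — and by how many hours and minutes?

the first, by 9 hours 53 minutes

Flight 1 in UTC: 16:55 + 6:00 = 22:55 on Aug 15.
+7 hours and 44 minutes → arrive 06:39 UTC on Aug 16.
Flight 2 in UTC: 17:06 + 8:00 = 01:06 on Aug 16.
+15 hours and 26 minutes → arrive 16:32 UTC on Aug 16.
Flight 1 lands earlier by 9 hours 53 minutes.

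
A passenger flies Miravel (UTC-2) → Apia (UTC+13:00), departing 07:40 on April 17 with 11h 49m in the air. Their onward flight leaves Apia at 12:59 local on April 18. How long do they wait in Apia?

2 hours 30 minutes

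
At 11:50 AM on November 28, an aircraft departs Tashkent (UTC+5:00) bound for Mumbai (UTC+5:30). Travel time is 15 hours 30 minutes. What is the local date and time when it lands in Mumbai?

3:50 AM on November 29

Convert departure to UTC: 11:50 AM − 5:00 = 6:50 AM UTC on Nov 28.
Add 15 hours 30 minutes travel time → 10:20 PM UTC.
Mumbai is UTC+5:30, so local arrival = 10:20 PM + 5:30 = 3:50 AM on Nov 29.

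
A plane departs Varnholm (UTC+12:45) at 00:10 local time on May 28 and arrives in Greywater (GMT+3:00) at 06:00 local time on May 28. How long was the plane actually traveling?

15 hours 35 minutes

Departure in UTC: 00:10 − 12:45 = 11:25 on May 27.
Arrival in UTC: 06:00 − 3:00 = 03:00 on May 28.
Elapsed = 03:00 − 11:25 (+1 day) = 15 hours 35 minutes.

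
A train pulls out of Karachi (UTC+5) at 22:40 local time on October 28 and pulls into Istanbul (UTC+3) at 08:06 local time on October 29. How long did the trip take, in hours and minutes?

Istanbul is 2:00 behind Karachi.
Clock-face elapsed time (ignoring zones) is 9 hours 26 minutes.
Actual elapsed = 9 hours 26 minutes + 2:00 = 11 hours 26 minutes.

11 hours 26 minutes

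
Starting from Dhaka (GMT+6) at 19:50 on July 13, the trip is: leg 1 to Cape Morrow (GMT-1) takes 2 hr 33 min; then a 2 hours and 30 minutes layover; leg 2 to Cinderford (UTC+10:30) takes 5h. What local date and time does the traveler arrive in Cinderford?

10:23 on Jul 14

Convert departure to UTC: 19:50 − 6:00 = 13:50 UTC on Jul 13.
Add 2 hours and 33 minutes leg 1 → 16:23 UTC.
Add 2 hours 30 minutes layover in Cape Morrow → 18:53 UTC.
Add 5 hours leg 2 → 23:53 UTC.
Cinderford is UTC+10:30, so local arrival = 23:53 + 10:30 = 10:23 on Jul 14.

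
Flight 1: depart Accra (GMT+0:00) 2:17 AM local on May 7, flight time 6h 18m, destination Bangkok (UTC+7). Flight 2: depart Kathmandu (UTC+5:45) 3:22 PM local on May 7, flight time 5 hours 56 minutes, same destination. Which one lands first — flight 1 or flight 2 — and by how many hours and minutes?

the first, by 6 hours 58 minutes

Flight 1 departs at 2:17 AM UTC (May 7).
+6 hours and 18 minutes → arrive 8:35 AM UTC on May 7.
Flight 2 in UTC: 3:22 PM − 5:45 = 9:37 AM on May 7.
+5 hours 56 minutes → arrive 3:33 PM UTC on May 7.
Flight 1 lands earlier by 6 hours 58 minutes.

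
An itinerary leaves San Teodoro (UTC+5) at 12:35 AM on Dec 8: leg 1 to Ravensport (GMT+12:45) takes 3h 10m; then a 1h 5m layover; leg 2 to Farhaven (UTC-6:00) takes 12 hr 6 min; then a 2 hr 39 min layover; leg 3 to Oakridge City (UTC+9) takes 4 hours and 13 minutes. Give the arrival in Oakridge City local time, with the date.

Convert departure to UTC: 12:35 AM − 5:00 = 7:35 PM UTC on Dec 7.
Add 3 hours and 10 minutes leg 1 → 10:45 PM UTC.
Add 1 hour 5 minutes layover in Ravensport → 11:50 PM UTC.
Add 12 hours 6 minutes leg 2 → 11:56 AM UTC (Dec 8).
Add 2 hours and 39 minutes layover in Farhaven → 2:35 PM UTC.
Add 4 hours and 13 minutes leg 3 → 6:48 PM UTC.
Oakridge City is UTC+9:00, so local arrival = 6:48 PM + 9:00 = 3:48 AM on Dec 9.

3:48 AM on December 9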